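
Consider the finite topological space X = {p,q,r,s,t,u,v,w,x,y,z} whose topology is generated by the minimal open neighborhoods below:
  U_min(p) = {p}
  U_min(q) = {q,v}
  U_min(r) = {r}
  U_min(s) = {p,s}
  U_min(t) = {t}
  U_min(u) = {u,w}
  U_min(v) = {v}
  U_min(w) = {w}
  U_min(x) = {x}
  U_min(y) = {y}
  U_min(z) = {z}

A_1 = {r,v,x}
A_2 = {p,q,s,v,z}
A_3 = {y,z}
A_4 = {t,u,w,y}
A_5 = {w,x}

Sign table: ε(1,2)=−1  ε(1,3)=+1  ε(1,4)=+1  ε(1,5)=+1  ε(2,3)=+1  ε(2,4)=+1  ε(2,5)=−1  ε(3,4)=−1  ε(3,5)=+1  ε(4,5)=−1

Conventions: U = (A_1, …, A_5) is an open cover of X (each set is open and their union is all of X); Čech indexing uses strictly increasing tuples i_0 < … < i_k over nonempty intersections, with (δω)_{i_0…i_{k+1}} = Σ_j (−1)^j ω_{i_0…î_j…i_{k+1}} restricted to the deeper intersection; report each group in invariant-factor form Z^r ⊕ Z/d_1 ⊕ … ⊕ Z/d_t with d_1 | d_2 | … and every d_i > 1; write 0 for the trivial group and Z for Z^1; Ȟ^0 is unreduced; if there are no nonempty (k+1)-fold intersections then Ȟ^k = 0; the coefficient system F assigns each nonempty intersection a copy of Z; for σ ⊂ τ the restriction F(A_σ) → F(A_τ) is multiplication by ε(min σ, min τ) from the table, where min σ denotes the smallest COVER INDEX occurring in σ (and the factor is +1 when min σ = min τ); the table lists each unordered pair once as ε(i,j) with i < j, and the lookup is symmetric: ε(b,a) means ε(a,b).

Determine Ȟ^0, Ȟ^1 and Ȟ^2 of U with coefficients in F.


intersection data:
  A12={v} A15={x} A23={z} A34={y} A45={w}
C dims 5,5; δ0: rk 5, SNF 1^4·2
Ȟ^0 = (5 − 5) − 0 = 0, so Ȟ^0 ≅ 0
Ȟ^1 = (5 − 0) − 5 = 0 plus torsion [2], so Ȟ^1 ≅ Z/2
Ȟ^2 = (0 − 0) − 0 = 0, so Ȟ^2 ≅ 0

Ȟ^0(U;F) ≅ 0, Ȟ^1(U;F) ≅ Z/2 and Ȟ^2(U;F) ≅ 0


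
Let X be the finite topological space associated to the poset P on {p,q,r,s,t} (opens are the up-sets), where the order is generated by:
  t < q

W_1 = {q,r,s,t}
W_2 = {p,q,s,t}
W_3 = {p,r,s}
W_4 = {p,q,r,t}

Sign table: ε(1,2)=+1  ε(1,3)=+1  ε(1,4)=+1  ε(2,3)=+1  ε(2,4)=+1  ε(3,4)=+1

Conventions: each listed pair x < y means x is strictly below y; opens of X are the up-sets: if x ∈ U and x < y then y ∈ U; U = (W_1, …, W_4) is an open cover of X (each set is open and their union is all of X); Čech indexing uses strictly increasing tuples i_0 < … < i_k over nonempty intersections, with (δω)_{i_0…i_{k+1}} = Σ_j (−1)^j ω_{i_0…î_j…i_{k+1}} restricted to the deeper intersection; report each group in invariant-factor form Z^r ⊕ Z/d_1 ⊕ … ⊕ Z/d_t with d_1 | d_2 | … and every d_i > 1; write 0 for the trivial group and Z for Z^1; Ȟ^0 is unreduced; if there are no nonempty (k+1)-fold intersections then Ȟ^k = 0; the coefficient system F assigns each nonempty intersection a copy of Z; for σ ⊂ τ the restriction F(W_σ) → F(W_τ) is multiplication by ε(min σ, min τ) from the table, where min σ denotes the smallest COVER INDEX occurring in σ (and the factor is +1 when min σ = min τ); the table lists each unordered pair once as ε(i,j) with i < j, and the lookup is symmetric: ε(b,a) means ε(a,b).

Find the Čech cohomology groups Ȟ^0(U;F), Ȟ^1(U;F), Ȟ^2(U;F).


Ȟ^0 = Z, Ȟ^1 = 0, Ȟ^2 = Z

intersection data:
  W12={q,s,t} W13={r,s} W14={q,r,t} W23={p,s} W24={p,q,t} W34={p,r}
  W123={s} W124={q,t} W134={r} W234={p}
C dims 4,6,4; δ0: rk 3, SNF 1^3; δ1: rk 3, SNF 1^3
Ȟ^0 = (4 − 3) − 0 = 1, so Ȟ^0 ≅ Z
Ȟ^1 = (6 − 3) − 3 = 0, so Ȟ^1 ≅ 0
Ȟ^2 = (4 − 0) − 3 = 1, so Ȟ^2 ≅ Z


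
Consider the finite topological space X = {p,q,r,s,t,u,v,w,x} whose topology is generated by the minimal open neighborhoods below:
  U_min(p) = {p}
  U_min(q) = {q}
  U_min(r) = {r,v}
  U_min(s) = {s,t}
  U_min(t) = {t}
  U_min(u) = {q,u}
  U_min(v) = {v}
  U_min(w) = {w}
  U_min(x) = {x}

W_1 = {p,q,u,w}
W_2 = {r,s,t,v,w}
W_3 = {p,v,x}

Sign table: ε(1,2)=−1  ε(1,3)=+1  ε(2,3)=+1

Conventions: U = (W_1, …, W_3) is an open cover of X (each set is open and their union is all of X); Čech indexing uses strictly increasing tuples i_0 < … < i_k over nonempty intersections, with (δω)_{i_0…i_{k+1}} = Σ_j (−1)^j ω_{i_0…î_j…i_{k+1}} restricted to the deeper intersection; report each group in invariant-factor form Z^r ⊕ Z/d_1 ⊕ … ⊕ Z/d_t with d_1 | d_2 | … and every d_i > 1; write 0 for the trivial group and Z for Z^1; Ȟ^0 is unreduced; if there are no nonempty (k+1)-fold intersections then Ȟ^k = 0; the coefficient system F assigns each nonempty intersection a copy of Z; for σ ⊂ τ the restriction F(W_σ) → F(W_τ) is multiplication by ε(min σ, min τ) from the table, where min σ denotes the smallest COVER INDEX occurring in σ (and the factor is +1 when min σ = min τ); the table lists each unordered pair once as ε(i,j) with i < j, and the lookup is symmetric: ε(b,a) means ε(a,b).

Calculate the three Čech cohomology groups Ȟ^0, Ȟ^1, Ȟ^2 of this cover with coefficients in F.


nerve simplices:
  W12={w} W13={p} W23={v}
C dims 3,3; δ0: rk 3, SNF 1^2·2
degree 0: 3−3−0 = 0 → Ȟ^0 ≅ 0
degree 1: 3−0−3 = 0 plus torsion [2] → Ȟ^1 ≅ Z/2
degree 2: 0−0−0 = 0 → Ȟ^2 ≅ 0

Ȟ^0 = 0,  Ȟ^1 = Z/2,  Ȟ^2 = 0


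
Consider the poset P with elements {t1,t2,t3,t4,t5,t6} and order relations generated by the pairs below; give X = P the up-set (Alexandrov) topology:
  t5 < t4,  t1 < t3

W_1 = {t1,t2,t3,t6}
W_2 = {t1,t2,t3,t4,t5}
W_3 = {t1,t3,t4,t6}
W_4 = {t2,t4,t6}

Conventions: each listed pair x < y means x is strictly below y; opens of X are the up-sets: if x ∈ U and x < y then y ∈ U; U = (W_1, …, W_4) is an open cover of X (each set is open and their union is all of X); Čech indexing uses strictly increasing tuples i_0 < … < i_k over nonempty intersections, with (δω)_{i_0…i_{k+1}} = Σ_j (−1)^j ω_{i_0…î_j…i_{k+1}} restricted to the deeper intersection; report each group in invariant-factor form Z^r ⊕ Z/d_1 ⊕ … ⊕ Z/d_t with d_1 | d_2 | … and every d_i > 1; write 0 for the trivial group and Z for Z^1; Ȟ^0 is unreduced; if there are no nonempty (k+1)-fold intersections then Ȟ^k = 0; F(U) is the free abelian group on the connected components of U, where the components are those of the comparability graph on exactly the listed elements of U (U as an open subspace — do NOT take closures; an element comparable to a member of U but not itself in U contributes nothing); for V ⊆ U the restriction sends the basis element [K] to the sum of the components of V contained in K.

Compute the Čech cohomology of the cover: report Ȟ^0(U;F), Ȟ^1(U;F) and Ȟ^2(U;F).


nonempty intersections:
  W12={t1,t2,t3} W13={t1,t3,t6} W14={t2,t6} W23={t1,t3,t4} W24={t2,t4} W34={t4,t6}
  W123={t1,t3} W124={t2} W134={t6} W234={t4}
components per intersection:
  W1: {t1,t3} {t2} {t6}
  W2: {t1,t3} {t2} {t4,t5}
  W3: {t1,t3} {t4} {t6}
  W4: {t2} {t4} {t6}
  W12: {t1,t3} {t2}
  W13: {t1,t3} {t6}
  W14: {t2} {t6}
  W23: {t1,t3} {t4}
  W24: {t2} {t4}
  W34: {t4} {t6}
  W123: {t1,t3}
  W124: {t2}
  W134: {t6}
  W234: {t4}
C dims 12,12,4; δ0: rk 8, SNF 1^8; δ1: rk 4, SNF 1^4
Ȟ^0: (12−8)−0=4 ⇒ Z^4
Ȟ^1: (12−4)−8=0 ⇒ 0
Ȟ^2: (4−0)−4=0 ⇒ 0

Ȟ^0 ≅ Z^4,  Ȟ^1 ≅ 0,  Ȟ^2 ≅ 0


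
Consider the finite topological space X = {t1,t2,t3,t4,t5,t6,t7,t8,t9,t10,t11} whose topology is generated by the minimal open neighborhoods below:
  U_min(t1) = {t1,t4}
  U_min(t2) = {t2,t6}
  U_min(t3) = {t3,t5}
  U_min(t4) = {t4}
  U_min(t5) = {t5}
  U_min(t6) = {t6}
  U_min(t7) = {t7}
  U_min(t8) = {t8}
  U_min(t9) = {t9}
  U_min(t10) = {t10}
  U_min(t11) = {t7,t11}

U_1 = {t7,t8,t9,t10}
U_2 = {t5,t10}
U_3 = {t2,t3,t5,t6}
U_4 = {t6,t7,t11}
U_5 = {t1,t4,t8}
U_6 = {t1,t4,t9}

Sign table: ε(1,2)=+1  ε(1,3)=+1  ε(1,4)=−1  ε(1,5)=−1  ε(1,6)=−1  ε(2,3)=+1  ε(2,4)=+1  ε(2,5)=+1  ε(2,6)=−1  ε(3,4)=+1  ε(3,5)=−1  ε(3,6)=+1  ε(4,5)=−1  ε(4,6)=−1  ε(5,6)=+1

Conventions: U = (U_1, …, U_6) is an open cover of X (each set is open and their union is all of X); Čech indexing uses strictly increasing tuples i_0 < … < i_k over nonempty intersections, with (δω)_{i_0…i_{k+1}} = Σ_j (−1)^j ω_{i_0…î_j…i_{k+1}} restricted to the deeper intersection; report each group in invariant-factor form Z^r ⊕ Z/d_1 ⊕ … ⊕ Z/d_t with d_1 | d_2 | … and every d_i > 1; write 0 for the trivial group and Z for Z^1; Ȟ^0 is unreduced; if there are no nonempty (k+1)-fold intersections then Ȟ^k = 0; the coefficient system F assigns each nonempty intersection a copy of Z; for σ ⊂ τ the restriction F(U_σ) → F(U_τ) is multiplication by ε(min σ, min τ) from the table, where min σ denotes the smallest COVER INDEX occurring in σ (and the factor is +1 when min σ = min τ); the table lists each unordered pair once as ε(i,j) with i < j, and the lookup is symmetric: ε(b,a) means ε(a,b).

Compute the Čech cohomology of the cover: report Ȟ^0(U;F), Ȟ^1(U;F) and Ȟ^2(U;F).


cover nerve:
  U12={t10} U14={t7} U15={t8} U16={t9} U23={t5} U34={t6} U56={t1,t4}
C dims 6,7; δ0: rk 6, SNF 1^5·2
Ȟ^0: (6−6)−0=0 ⇒ 0
Ȟ^1: (7−0)−6=1 plus torsion [2] ⇒ Z ⊕ Z/2
Ȟ^2: (0−0)−0=0 ⇒ 0

Ȟ^0 = 0; Ȟ^1 = Z ⊕ Z/2; Ȟ^2 = 0


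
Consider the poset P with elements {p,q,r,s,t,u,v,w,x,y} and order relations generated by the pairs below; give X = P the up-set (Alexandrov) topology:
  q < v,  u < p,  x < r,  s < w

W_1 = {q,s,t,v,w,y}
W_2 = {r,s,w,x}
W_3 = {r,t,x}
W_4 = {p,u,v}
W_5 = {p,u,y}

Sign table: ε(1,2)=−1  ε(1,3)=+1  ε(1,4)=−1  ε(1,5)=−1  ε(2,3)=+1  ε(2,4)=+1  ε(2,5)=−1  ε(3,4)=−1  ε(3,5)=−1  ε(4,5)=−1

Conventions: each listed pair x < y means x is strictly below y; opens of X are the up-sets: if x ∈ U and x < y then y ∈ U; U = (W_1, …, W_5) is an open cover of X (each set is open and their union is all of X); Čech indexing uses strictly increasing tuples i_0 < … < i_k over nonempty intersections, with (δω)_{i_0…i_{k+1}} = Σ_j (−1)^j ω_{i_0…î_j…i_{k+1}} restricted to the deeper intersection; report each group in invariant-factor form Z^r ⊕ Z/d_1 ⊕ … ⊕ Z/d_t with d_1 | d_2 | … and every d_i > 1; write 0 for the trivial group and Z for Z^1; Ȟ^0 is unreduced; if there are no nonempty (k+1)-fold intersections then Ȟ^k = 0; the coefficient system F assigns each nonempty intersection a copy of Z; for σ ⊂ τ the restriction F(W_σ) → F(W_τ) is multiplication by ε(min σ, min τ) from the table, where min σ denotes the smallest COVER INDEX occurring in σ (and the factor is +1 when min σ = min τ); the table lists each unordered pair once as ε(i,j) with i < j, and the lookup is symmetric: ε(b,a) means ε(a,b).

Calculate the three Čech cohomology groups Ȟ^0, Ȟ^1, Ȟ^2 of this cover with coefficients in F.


Ȟ^0 = 0,  Ȟ^1 = Z ⊕ Z/2,  Ȟ^2 = 0

cover nerve:
  W12={s,w} W13={t} W14={v} W15={y} W23={r,x} W45={p,u}
C dims 5,6; δ0: rk 5, SNF 1^4·2
Ȟ^0: (5−5)−0=0 ⇒ 0
Ȟ^1: (6−0)−5=1 plus torsion [2] ⇒ Z ⊕ Z/2
Ȟ^2: (0−0)−0=0 ⇒ 0


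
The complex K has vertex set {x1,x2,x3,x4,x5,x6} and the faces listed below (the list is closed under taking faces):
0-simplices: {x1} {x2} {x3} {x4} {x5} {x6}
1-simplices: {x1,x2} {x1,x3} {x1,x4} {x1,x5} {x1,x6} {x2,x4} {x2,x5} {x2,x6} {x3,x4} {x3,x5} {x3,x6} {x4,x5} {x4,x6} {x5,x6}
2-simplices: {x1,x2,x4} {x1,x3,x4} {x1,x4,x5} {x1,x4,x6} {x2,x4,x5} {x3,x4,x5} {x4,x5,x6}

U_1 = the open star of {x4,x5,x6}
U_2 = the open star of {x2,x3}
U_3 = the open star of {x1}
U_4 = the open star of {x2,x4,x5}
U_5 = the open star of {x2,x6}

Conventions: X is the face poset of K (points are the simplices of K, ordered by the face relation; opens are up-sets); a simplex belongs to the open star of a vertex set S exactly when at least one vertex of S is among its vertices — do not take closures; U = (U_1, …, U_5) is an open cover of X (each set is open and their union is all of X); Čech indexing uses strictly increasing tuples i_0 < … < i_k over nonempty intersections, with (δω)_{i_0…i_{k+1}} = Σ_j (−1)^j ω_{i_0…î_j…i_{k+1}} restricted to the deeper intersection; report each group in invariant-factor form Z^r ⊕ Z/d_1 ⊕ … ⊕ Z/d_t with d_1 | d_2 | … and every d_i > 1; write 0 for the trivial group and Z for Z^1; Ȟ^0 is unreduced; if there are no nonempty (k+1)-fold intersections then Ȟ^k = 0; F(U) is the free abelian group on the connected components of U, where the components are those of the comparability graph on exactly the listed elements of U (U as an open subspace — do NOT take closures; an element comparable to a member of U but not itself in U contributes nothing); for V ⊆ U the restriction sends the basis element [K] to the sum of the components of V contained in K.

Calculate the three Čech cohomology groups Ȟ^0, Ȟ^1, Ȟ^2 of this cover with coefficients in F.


Ȟ^0 = Z, Ȟ^1 = Z^2, Ȟ^2 = 0

cover nerve:
  U1={{x4},{x5},{x6},{x1,x4},{x1,x5},{x1,x6},{x2,x4},{x2,x5},{x2,x6},{x3,x4},{x3,x5},{x3,x6},{x4,x5},{x4,x6},{x5,x6},{x1,x2,x4},{x1,x3,x4},{x1,x4,x5},{x1,x4,x6},{x2,x4,x5},{x3,x4,x5},{x4,x5,x6}} U2={{x2},{x3},{x1,x2},{x1,x3},{x2,x4},{x2,x5},{x2,x6},{x3,x4},{x3,x5},{x3,x6},{x1,x2,x4},{x1,x3,x4},{x2,x4,x5},{x3,x4,x5}} U3={{x1},{x1,x2},{x1,x3},{x1,x4},{x1,x5},{x1,x6},{x1,x2,x4},{x1,x3,x4},{x1,x4,x5},{x1,x4,x6}} U4={{x2},{x4},{x5},{x1,x2},{x1,x4},{x1,x5},{x2,x4},{x2,x5},{x2,x6},{x3,x4},{x3,x5},{x4,x5},{x4,x6},{x5,x6},{x1,x2,x4},{x1,x3,x4},{x1,x4,x5},{x1,x4,x6},{x2,x4,x5},{x3,x4,x5},{x4,x5,x6}} U5={{x2},{x6},{x1,x2},{x1,x6},{x2,x4},{x2,x5},{x2,x6},{x3,x6},{x4,x6},{x5,x6},{x1,x2,x4},{x1,x4,x6},{x2,x4,x5},{x4,x5,x6}}
  U12={{x2,x4},{x2,x5},{x2,x6},{x3,x4},{x3,x5},{x3,x6},{x1,x2,x4},{x1,x3,x4},{x2,x4,x5},{x3,x4,x5}} U13={{x1,x4},{x1,x5},{x1,x6},{x1,x2,x4},{x1,x3,x4},{x1,x4,x5},{x1,x4,x6}} U14={{x4},{x5},{x1,x4},{x1,x5},{x2,x4},{x2,x5},{x2,x6},{x3,x4},{x3,x5},{x4,x5},{x4,x6},{x5,x6},{x1,x2,x4},{x1,x3,x4},{x1,x4,x5},{x1,x4,x6},{x2,x4,x5},{x3,x4,x5},{x4,x5,x6}} U15={{x6},{x1,x6},{x2,x4},{x2,x5},{x2,x6},{x3,x6},{x4,x6},{x5,x6},{x1,x2,x4},{x1,x4,x6},{x2,x4,x5},{x4,x5,x6}} U23={{x1,x2},{x1,x3},{x1,x2,x4},{x1,x3,x4}} U24={{x2},{x1,x2},{x2,x4},{x2,x5},{x2,x6},{x3,x4},{x3,x5},{x1,x2,x4},{x1,x3,x4},{x2,x4,x5},{x3,x4,x5}} U25={{x2},{x1,x2},{x2,x4},{x2,x5},{x2,x6},{x3,x6},{x1,x2,x4},{x2,x4,x5}} U34={{x1,x2},{x1,x4},{x1,x5},{x1,x2,x4},{x1,x3,x4},{x1,x4,x5},{x1,x4,x6}} U35={{x1,x2},{x1,x6},{x1,x2,x4},{x1,x4,x6}} U45={{x2},{x1,x2},{x2,x4},{x2,x5},{x2,x6},{x4,x6},{x5,x6},{x1,x2,x4},{x1,x4,x6},{x2,x4,x5},{x4,x5,x6}}
  U123={{x1,x2,x4},{x1,x3,x4}} U124={{x2,x4},{x2,x5},{x2,x6},{x3,x4},{x3,x5},{x1,x2,x4},{x1,x3,x4},{x2,x4,x5},{x3,x4,x5}} U125={{x2,x4},{x2,x5},{x2,x6},{x3,x6},{x1,x2,x4},{x2,x4,x5}} U134={{x1,x4},{x1,x5},{x1,x2,x4},{x1,x3,x4},{x1,x4,x5},{x1,x4,x6}} U135={{x1,x6},{x1,x2,x4},{x1,x4,x6}} U145={{x2,x4},{x2,x5},{x2,x6},{x4,x6},{x5,x6},{x1,x2,x4},{x1,x4,x6},{x2,x4,x5},{x4,x5,x6}} U234={{x1,x2},{x1,x2,x4},{x1,x3,x4}} U235={{x1,x2},{x1,x2,x4}} U245={{x2},{x1,x2},{x2,x4},{x2,x5},{x2,x6},{x1,x2,x4},{x2,x4,x5}} U345={{x1,x2},{x1,x2,x4},{x1,x4,x6}}
  U1234={{x1,x2,x4},{x1,x3,x4}} U1235={{x1,x2,x4}} U1245={{x2,x4},{x2,x5},{x2,x6},{x1,x2,x4},{x2,x4,x5}} U1345={{x1,x2,x4},{x1,x4,x6}} U2345={{x1,x2},{x1,x2,x4}}
  U12345={{x1,x2,x4}}
components per intersection:
  U1: {{x4},{x5},{x6},{x1,x4},{x1,x5},{x1,x6},{x2,x4},{x2,x5},{x2,x6},{x3,x4},{x3,x5},{x3,x6},{x4,x5},{x4,x6},{x5,x6},{x1,x2,x4},{x1,x3,x4},{x1,x4,x5},{x1,x4,x6},{x2,x4,x5},{x3,x4,x5},{x4,x5,x6}}
  U2: {{x2},{x1,x2},{x2,x4},{x2,x5},{x2,x6},{x1,x2,x4},{x2,x4,x5}} {{x3},{x1,x3},{x3,x4},{x3,x5},{x3,x6},{x1,x3,x4},{x3,x4,x5}}
  U3: {{x1},{x1,x2},{x1,x3},{x1,x4},{x1,x5},{x1,x6},{x1,x2,x4},{x1,x3,x4},{x1,x4,x5},{x1,x4,x6}}
  U4: {{x2},{x4},{x5},{x1,x2},{x1,x4},{x1,x5},{x2,x4},{x2,x5},{x2,x6},{x3,x4},{x3,x5},{x4,x5},{x4,x6},{x5,x6},{x1,x2,x4},{x1,x3,x4},{x1,x4,x5},{x1,x4,x6},{x2,x4,x5},{x3,x4,x5},{x4,x5,x6}}
  U5: {{x2},{x6},{x1,x2},{x1,x6},{x2,x4},{x2,x5},{x2,x6},{x3,x6},{x4,x6},{x5,x6},{x1,x2,x4},{x1,x4,x6},{x2,x4,x5},{x4,x5,x6}}
  U12: {{x2,x4},{x2,x5},{x1,x2,x4},{x2,x4,x5}} {{x2,x6}} {{x3,x4},{x3,x5},{x1,x3,x4},{x3,x4,x5}} {{x3,x6}}
  U13: {{x1,x4},{x1,x5},{x1,x6},{x1,x2,x4},{x1,x3,x4},{x1,x4,x5},{x1,x4,x6}}
  U14: {{x4},{x5},{x1,x4},{x1,x5},{x2,x4},{x2,x5},{x3,x4},{x3,x5},{x4,x5},{x4,x6},{x5,x6},{x1,x2,x4},{x1,x3,x4},{x1,x4,x5},{x1,x4,x6},{x2,x4,x5},{x3,x4,x5},{x4,x5,x6}} {{x2,x6}}
  U15: {{x6},{x1,x6},{x2,x6},{x3,x6},{x4,x6},{x5,x6},{x1,x4,x6},{x4,x5,x6}} {{x2,x4},{x2,x5},{x1,x2,x4},{x2,x4,x5}}
  U23: {{x1,x2},{x1,x2,x4}} {{x1,x3},{x1,x3,x4}}
  U24: {{x2},{x1,x2},{x2,x4},{x2,x5},{x2,x6},{x1,x2,x4},{x2,x4,x5}} {{x3,x4},{x3,x5},{x1,x3,x4},{x3,x4,x5}}
  U25: {{x2},{x1,x2},{x2,x4},{x2,x5},{x2,x6},{x1,x2,x4},{x2,x4,x5}} {{x3,x6}}
  U34: {{x1,x2},{x1,x4},{x1,x5},{x1,x2,x4},{x1,x3,x4},{x1,x4,x5},{x1,x4,x6}}
  U35: {{x1,x2},{x1,x2,x4}} {{x1,x6},{x1,x4,x6}}
  U45: {{x2},{x1,x2},{x2,x4},{x2,x5},{x2,x6},{x1,x2,x4},{x2,x4,x5}} {{x4,x6},{x5,x6},{x1,x4,x6},{x4,x5,x6}}
  U123: {{x1,x2,x4}} {{x1,x3,x4}}
  U124: {{x2,x4},{x2,x5},{x1,x2,x4},{x2,x4,x5}} {{x2,x6}} {{x3,x4},{x3,x5},{x1,x3,x4},{x3,x4,x5}}
  U125: {{x2,x4},{x2,x5},{x1,x2,x4},{x2,x4,x5}} {{x2,x6}} {{x3,x6}}
  U134: {{x1,x4},{x1,x5},{x1,x2,x4},{x1,x3,x4},{x1,x4,x5},{x1,x4,x6}}
  U135: {{x1,x6},{x1,x4,x6}} {{x1,x2,x4}}
  U145: {{x2,x4},{x2,x5},{x1,x2,x4},{x2,x4,x5}} {{x2,x6}} {{x4,x6},{x5,x6},{x1,x4,x6},{x4,x5,x6}}
  U234: {{x1,x2},{x1,x2,x4}} {{x1,x3,x4}}
  U235: {{x1,x2},{x1,x2,x4}}
  U245: {{x2},{x1,x2},{x2,x4},{x2,x5},{x2,x6},{x1,x2,x4},{x2,x4,x5}}
  U345: {{x1,x2},{x1,x2,x4}} {{x1,x4,x6}}
  U1234: {{x1,x2,x4}} {{x1,x3,x4}}
  U1235: {{x1,x2,x4}}
  U1245: {{x2,x4},{x2,x5},{x1,x2,x4},{x2,x4,x5}} {{x2,x6}}
  U1345: {{x1,x2,x4}} {{x1,x4,x6}}
  U2345: {{x1,x2},{x1,x2,x4}}
  U12345: {{x1,x2,x4}}
C dims 6,20,20,8; δ0: rk 5, SNF 1^5; δ1: rk 13, SNF 1^13; δ2: rk 7, SNF 1^7
Ȟ^0: (6−5)−0=1 ⇒ Z
Ȟ^1: (20−13)−5=2 ⇒ Z^2
Ȟ^2: (20−7)−13=0 ⇒ 0


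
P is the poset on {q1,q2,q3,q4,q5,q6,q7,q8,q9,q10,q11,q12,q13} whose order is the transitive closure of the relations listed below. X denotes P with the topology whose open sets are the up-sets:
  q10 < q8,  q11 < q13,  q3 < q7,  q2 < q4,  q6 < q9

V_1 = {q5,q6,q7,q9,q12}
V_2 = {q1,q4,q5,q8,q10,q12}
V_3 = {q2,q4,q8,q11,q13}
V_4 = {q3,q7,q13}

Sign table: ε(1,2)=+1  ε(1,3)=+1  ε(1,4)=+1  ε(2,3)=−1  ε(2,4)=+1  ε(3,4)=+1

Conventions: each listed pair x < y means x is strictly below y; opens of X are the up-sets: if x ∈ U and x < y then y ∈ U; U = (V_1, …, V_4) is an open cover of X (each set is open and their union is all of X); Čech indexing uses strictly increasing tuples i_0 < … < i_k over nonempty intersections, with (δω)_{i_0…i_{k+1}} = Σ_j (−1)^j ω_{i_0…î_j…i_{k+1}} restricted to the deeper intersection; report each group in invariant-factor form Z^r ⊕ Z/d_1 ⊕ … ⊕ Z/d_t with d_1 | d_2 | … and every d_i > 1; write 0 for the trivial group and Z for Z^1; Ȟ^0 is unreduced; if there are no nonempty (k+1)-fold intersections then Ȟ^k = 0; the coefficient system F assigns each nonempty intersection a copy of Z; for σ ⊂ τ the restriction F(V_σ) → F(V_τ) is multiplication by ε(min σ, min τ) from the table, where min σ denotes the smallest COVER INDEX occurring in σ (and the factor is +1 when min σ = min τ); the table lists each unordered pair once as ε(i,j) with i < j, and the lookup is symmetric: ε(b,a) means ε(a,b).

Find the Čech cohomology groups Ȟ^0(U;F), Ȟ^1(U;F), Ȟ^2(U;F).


Ȟ^0(U;F) ≅ 0; Ȟ^1(U;F) ≅ Z/2; Ȟ^2(U;F) ≅ 0

nerve of the cover:
  V12={q5,q12} V14={q7} V23={q4,q8} V34={q13}
C dims 4,4; δ0: rk 4, SNF 1^3·2
Ȟ^0 = (4 − 4) − 0 = 0, so Ȟ^0 ≅ 0
Ȟ^1 = (4 − 0) − 4 = 0 plus torsion [2], so Ȟ^1 ≅ Z/2
Ȟ^2 = (0 − 0) − 0 = 0, so Ȟ^2 ≅ 0


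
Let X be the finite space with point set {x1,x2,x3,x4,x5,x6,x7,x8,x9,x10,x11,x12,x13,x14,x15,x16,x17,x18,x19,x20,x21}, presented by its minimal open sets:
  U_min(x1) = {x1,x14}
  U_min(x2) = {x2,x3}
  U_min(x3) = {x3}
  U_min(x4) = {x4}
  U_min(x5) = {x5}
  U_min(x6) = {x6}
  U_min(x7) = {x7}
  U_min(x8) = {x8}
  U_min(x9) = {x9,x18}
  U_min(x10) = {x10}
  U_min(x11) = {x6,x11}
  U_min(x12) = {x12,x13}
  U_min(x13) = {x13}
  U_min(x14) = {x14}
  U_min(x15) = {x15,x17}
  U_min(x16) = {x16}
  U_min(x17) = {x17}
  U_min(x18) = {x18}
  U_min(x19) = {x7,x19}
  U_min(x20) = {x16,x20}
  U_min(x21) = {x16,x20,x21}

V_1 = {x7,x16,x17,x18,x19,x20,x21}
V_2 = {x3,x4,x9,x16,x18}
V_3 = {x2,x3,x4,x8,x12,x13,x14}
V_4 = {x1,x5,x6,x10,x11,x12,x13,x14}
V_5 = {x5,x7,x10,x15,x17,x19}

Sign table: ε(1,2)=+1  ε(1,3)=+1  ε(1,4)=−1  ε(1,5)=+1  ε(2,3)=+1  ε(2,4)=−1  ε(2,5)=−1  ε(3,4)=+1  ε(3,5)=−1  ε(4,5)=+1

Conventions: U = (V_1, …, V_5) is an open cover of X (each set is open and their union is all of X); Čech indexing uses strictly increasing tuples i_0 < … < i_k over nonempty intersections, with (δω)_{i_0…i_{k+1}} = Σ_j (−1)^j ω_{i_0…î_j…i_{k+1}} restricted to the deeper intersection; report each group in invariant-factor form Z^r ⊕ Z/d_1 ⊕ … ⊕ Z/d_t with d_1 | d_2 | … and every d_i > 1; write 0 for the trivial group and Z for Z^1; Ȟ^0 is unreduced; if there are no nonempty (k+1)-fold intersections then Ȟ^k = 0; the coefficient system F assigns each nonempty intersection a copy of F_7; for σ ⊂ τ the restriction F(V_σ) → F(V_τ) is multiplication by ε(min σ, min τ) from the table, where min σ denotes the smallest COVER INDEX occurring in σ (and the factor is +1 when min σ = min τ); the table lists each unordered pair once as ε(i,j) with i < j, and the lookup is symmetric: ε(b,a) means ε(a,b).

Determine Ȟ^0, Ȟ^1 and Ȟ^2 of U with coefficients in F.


intersection data:
  V12={x16,x18} V15={x7,x17,x19} V23={x3,x4} V34={x12,x13,x14} V45={x5,x10}
C dims 5,5; δ0: rk_F7 4
Ȟ^0 = (5 − 4) − 0 = 1, so Ȟ^0 ≅ Z/7
Ȟ^1 = (5 − 0) − 4 = 1, so Ȟ^1 ≅ Z/7
Ȟ^2 = (0 − 0) − 0 = 0, so Ȟ^2 ≅ 0

Ȟ^0 ≅ Z/7; Ȟ^1 ≅ Z/7; Ȟ^2 ≅ 0


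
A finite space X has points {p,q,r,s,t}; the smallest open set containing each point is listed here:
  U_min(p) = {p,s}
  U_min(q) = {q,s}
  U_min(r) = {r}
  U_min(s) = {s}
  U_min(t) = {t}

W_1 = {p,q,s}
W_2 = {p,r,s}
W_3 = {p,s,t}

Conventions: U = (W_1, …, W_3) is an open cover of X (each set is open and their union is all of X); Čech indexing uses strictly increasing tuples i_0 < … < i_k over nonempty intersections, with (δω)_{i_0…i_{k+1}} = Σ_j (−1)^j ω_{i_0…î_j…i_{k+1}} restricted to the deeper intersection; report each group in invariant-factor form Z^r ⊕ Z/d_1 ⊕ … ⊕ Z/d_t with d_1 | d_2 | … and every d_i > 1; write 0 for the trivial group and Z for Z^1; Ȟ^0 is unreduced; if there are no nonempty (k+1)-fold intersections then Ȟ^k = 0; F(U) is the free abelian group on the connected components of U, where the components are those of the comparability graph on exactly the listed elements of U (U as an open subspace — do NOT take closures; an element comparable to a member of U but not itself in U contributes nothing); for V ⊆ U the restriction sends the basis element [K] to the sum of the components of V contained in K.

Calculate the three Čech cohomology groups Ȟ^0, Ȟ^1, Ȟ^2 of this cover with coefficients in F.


Ȟ^0 = Z^3; Ȟ^1 = 0; Ȟ^2 = 0

cover nerve:
  W12={p,s} W13={p,s} W23={p,s}
  W123={p,s}
components per intersection:
  W1: {p,q,s}
  W2: {p,s} {r}
  W3: {p,s} {t}
  W12: {p,s}
  W13: {p,s}
  W23: {p,s}
  W123: {p,s}
C dims 5,3,1; δ0: rk 2, SNF 1^2; δ1: rk 1, SNF 1^1
Ȟ^0: (5−2)−0=3 ⇒ Z^3
Ȟ^1: (3−1)−2=0 ⇒ 0
Ȟ^2: (1−0)−1=0 ⇒ 0


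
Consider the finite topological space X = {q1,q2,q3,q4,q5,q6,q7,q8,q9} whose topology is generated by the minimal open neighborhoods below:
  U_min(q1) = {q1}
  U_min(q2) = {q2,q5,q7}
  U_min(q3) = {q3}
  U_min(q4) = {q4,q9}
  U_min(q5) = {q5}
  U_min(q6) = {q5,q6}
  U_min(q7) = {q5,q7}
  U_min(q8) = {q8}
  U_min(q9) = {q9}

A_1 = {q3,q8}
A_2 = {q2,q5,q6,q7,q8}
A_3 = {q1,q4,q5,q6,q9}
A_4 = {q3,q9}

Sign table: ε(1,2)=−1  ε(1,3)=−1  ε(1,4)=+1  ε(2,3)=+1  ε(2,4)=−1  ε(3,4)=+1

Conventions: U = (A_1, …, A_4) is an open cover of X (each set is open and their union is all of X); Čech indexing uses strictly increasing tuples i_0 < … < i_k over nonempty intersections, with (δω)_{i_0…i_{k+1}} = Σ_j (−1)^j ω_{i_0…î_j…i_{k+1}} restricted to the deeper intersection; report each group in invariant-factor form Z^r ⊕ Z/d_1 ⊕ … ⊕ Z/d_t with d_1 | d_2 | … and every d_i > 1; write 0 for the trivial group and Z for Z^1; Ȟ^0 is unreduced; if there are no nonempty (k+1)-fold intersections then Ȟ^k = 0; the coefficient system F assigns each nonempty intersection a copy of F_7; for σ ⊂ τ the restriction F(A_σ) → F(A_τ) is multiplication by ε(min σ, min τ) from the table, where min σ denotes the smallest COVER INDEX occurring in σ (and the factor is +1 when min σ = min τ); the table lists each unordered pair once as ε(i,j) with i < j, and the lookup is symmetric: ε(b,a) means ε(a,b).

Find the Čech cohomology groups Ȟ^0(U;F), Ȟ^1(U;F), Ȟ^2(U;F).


intersection data:
  A12={q8} A14={q3} A23={q5,q6} A34={q9}
C dims 4,4; δ0: rk_F7 4
Ȟ^0 = (4 − 4) − 0 = 0, so Ȟ^0 ≅ 0
Ȟ^1 = (4 − 0) − 4 = 0, so Ȟ^1 ≅ 0
Ȟ^2 = (0 − 0) − 0 = 0, so Ȟ^2 ≅ 0

Ȟ^0(U;F) ≅ 0, Ȟ^1(U;F) ≅ 0 and Ȟ^2(U;F) ≅ 0


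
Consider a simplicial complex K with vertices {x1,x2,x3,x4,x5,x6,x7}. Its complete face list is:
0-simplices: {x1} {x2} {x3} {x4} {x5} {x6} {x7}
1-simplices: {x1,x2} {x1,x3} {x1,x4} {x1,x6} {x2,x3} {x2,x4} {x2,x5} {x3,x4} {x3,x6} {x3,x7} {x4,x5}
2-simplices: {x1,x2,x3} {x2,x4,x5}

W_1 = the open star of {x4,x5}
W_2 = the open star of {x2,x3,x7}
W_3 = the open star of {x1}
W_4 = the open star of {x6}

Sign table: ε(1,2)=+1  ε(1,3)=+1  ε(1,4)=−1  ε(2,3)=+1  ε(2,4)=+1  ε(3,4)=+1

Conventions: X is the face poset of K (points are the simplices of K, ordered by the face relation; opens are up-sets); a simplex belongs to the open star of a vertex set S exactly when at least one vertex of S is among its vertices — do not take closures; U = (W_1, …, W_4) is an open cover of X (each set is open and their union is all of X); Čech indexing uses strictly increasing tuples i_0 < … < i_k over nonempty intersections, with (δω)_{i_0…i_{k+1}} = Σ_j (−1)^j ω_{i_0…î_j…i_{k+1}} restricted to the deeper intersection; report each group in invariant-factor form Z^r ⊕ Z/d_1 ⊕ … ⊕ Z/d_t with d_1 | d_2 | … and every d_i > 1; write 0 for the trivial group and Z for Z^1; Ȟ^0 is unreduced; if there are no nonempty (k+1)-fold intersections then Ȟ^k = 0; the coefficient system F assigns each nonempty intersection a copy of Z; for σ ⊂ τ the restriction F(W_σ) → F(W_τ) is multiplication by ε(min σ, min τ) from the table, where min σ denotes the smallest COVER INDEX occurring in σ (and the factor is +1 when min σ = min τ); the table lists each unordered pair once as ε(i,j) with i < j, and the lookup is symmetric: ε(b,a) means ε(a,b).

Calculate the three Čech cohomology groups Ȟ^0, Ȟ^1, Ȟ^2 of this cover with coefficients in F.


intersection data:
  W1={{x4},{x5},{x1,x4},{x2,x4},{x2,x5},{x3,x4},{x4,x5},{x2,x4,x5}} W2={{x2},{x3},{x7},{x1,x2},{x1,x3},{x2,x3},{x2,x4},{x2,x5},{x3,x4},{x3,x6},{x3,x7},{x1,x2,x3},{x2,x4,x5}} W3={{x1},{x1,x2},{x1,x3},{x1,x4},{x1,x6},{x1,x2,x3}} W4={{x6},{x1,x6},{x3,x6}}
  W12={{x2,x4},{x2,x5},{x3,x4},{x2,x4,x5}} W13={{x1,x4}} W23={{x1,x2},{x1,x3},{x1,x2,x3}} W24={{x3,x6}} W34={{x1,x6}}
C dims 4,5; δ0: rk 3, SNF 1^3
Ȟ^0 = (4 − 3) − 0 = 1, so Ȟ^0 ≅ Z
Ȟ^1 = (5 − 0) − 3 = 2, so Ȟ^1 ≅ Z^2
Ȟ^2 = (0 − 0) − 0 = 0, so Ȟ^2 ≅ 0

Ȟ^0(U;F) ≅ Z, Ȟ^1(U;F) ≅ Z^2, Ȟ^2(U;F) ≅ 0


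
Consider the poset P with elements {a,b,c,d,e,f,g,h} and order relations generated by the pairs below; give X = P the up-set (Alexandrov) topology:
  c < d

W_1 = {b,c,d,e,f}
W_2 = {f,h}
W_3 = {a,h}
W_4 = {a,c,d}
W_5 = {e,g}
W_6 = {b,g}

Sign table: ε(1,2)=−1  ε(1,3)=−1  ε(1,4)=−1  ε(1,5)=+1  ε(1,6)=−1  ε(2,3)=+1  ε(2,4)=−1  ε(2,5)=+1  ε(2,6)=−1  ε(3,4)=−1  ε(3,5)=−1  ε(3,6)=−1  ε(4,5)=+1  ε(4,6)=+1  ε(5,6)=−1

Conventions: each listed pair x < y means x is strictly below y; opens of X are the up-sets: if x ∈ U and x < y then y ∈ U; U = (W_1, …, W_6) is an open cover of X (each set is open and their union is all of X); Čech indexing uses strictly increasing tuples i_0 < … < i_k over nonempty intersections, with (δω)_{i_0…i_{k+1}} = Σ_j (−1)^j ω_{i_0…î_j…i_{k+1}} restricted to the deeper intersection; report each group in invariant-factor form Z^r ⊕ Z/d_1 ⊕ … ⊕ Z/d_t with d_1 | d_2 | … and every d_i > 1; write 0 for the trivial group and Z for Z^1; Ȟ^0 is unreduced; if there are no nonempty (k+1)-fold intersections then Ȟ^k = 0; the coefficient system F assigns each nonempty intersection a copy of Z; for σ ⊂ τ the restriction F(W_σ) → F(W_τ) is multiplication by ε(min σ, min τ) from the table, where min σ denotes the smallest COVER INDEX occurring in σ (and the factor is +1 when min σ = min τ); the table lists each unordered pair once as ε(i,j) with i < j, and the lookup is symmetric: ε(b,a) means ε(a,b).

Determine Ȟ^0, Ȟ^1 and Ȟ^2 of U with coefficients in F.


nerve of the cover:
  W12={f} W14={c,d} W15={e} W16={b} W23={h} W34={a} W56={g}
C dims 6,7; δ0: rk 6, SNF 1^5·2
Ȟ^0 = (6 − 6) − 0 = 0, so Ȟ^0 ≅ 0
Ȟ^1 = (7 − 0) − 6 = 1 plus torsion [2], so Ȟ^1 ≅ Z ⊕ Z/2
Ȟ^2 = (0 − 0) − 0 = 0, so Ȟ^2 ≅ 0

Ȟ^0 ≅ 0, Ȟ^1 ≅ Z ⊕ Z/2 and Ȟ^2 ≅ 0


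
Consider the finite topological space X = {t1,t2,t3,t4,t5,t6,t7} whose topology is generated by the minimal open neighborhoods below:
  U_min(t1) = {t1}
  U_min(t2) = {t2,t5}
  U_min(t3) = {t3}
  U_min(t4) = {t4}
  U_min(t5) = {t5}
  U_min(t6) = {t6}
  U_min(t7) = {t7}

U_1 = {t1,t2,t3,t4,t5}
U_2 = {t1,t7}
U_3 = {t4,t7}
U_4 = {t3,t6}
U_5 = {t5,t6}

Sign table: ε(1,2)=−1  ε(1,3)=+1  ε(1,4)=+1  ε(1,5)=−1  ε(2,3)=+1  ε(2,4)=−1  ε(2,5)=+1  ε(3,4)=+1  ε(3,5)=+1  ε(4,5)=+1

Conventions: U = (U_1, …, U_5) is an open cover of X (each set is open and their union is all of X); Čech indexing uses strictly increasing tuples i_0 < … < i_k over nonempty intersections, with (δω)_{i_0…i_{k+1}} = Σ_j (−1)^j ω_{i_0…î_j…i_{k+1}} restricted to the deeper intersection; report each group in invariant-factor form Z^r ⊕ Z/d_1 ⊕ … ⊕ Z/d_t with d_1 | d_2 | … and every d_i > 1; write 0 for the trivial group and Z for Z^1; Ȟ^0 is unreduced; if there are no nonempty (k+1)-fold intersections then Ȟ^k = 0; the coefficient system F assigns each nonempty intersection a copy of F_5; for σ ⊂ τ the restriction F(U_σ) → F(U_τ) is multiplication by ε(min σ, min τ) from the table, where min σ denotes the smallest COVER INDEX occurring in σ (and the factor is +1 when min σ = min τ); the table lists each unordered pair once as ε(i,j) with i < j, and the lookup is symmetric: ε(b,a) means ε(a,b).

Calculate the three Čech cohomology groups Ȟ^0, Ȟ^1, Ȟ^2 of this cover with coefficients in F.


nerve simplices:
  U12={t1} U13={t4} U14={t3} U15={t5} U23={t7} U45={t6}
C dims 5,6; δ0: rk_F5 5
degree 0: 5−5−0 = 0 → Ȟ^0 ≅ 0
degree 1: 6−0−5 = 1 → Ȟ^1 ≅ Z/5
degree 2: 0−0−0 = 0 → Ȟ^2 ≅ 0

Ȟ^0(U;F) ≅ 0, Ȟ^1(U;F) ≅ Z/5, Ȟ^2(U;F) ≅ 0


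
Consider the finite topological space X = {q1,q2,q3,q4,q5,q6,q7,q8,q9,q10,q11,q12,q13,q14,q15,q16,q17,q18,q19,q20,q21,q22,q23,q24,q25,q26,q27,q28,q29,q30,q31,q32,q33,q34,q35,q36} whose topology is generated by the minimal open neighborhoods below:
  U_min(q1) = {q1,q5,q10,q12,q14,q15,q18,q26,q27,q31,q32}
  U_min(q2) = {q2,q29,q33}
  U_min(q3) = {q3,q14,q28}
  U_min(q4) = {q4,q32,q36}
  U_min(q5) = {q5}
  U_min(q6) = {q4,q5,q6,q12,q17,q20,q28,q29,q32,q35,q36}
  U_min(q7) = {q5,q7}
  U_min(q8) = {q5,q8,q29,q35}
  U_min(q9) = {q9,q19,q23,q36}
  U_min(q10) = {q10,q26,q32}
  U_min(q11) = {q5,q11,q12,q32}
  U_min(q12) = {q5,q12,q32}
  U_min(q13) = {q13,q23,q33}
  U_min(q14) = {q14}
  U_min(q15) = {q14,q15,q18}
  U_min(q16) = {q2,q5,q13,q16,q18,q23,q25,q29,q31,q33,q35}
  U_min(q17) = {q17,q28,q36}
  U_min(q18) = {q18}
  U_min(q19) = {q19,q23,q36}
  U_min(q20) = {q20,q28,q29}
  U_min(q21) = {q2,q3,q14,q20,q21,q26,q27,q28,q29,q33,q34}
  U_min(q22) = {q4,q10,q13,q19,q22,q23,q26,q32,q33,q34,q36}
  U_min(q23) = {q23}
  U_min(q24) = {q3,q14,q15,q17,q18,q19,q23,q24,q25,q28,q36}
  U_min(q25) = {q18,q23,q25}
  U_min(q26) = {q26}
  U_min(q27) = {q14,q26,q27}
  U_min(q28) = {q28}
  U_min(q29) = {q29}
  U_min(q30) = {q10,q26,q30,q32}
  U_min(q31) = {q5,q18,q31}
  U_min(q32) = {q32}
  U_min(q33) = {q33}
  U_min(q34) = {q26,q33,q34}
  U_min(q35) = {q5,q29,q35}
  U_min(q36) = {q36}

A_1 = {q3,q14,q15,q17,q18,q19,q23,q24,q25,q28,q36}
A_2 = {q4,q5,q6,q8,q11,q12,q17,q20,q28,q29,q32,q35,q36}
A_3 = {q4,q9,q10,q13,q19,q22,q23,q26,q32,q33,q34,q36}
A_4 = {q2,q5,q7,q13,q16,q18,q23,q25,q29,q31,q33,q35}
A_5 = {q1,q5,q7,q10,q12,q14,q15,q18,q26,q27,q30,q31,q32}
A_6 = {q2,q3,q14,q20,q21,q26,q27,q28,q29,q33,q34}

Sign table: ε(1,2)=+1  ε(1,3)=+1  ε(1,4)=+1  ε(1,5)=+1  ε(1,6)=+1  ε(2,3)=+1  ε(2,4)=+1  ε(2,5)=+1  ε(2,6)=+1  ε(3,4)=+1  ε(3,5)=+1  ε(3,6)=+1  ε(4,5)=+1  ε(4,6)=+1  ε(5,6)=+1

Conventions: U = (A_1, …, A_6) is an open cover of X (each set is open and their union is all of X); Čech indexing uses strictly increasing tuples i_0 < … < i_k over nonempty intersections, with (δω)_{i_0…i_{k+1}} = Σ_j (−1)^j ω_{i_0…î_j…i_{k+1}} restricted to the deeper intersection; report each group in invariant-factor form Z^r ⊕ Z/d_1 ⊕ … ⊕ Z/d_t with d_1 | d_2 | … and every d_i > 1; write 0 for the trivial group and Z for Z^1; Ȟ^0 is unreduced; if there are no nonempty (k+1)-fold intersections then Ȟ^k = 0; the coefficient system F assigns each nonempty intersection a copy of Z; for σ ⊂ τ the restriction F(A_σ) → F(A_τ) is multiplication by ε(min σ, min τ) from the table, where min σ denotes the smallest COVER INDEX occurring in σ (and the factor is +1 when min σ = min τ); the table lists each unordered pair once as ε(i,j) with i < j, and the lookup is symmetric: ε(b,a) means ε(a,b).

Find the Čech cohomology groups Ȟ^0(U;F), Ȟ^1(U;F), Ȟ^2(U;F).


intersection data:
  A12={q17,q28,q36} A13={q19,q23,q36} A14={q18,q23,q25} A15={q14,q15,q18} A16={q3,q14,q28} A23={q4,q32,q36} A24={q5,q29,q35} A25={q5,q12,q32} A26={q20,q28,q29} A34={q13,q23,q33} A35={q10,q26,q32} A36={q26,q33,q34} A45={q5,q7,q18,q31} A46={q2,q29,q33} A56={q14,q26,q27}
  A123={q36} A126={q28} A134={q23} A145={q18} A156={q14} A235={q32} A245={q5} A246={q29} A346={q33} A356={q26}
C dims 6,15,10; δ0: rk 5, SNF 1^5; δ1: rk 10, SNF 1^9·2
Ȟ^0 = (6 − 5) − 0 = 1, so Ȟ^0 ≅ Z
Ȟ^1 = (15 − 10) − 5 = 0, so Ȟ^1 ≅ 0
Ȟ^2 = (10 − 0) − 10 = 0 plus torsion [2], so Ȟ^2 ≅ Z/2

Ȟ^0 = Z, Ȟ^1 = 0, Ȟ^2 = Z/2


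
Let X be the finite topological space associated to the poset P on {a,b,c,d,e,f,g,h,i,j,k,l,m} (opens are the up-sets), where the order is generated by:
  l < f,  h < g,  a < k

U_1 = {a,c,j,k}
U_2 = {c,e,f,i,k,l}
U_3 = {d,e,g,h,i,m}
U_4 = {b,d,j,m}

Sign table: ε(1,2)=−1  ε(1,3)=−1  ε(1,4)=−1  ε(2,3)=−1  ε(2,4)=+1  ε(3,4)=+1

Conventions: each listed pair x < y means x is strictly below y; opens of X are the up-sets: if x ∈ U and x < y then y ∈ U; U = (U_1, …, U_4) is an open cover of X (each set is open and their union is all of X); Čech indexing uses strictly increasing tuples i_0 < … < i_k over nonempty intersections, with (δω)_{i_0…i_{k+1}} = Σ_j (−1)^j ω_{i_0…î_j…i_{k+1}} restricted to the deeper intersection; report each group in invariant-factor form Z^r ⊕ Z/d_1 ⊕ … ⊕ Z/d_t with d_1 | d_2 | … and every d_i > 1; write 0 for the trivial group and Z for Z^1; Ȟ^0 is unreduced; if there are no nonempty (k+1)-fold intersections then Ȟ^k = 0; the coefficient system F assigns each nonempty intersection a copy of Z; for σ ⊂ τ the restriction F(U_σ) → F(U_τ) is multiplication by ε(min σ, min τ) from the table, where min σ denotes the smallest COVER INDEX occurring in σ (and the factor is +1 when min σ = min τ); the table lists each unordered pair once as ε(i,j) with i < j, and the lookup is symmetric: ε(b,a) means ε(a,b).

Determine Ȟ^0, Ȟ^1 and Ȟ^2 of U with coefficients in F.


Ȟ^0 ≅ 0; Ȟ^1 ≅ Z/2; Ȟ^2 ≅ 0

nerve of the cover:
  U12={c,k} U14={j} U23={e,i} U34={d,m}
C dims 4,4; δ0: rk 4, SNF 1^3·2
Ȟ^0 = (4 − 4) − 0 = 0, so Ȟ^0 ≅ 0
Ȟ^1 = (4 − 0) − 4 = 0 plus torsion [2], so Ȟ^1 ≅ Z/2
Ȟ^2 = (0 − 0) − 0 = 0, so Ȟ^2 ≅ 0


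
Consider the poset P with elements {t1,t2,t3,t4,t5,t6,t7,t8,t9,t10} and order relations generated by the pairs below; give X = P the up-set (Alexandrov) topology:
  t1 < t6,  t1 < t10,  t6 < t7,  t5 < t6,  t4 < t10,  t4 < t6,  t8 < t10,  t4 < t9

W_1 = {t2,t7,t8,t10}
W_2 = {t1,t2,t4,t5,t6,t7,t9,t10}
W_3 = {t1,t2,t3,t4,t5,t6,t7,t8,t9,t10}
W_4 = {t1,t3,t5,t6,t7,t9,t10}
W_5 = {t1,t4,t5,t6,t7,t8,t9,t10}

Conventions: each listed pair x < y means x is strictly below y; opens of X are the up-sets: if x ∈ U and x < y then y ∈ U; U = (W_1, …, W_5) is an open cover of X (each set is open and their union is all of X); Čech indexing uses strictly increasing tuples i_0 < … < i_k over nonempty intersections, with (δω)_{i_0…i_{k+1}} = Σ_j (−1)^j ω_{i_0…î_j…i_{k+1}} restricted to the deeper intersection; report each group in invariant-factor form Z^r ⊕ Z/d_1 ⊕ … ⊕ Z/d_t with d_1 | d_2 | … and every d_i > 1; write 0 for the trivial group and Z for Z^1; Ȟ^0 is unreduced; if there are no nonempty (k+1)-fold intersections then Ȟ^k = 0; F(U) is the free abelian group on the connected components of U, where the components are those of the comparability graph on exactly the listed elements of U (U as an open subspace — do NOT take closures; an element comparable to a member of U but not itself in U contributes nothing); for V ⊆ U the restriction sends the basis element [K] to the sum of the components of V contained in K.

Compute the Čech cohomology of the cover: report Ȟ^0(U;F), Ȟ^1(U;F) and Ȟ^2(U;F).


Ȟ^0 ≅ Z^3,  Ȟ^1 ≅ 0,  Ȟ^2 ≅ 0

nonempty intersections:
  W12={t2,t7,t10} W13={t2,t7,t8,t10} W14={t7,t10} W15={t7,t8,t10} W23={t1,t2,t4,t5,t6,t7,t9,t10} W24={t1,t5,t6,t7,t9,t10} W25={t1,t4,t5,t6,t7,t9,t10} W34={t1,t3,t5,t6,t7,t9,t10} W35={t1,t4,t5,t6,t7,t8,t9,t10} W45={t1,t5,t6,t7,t9,t10}
  W123={t2,t7,t10} W124={t7,t10} W125={t7,t10} W134={t7,t10} W135={t7,t8,t10} W145={t7,t10} W234={t1,t5,t6,t7,t9,t10} W235={t1,t4,t5,t6,t7,t9,t10} W245={t1,t5,t6,t7,t9,t10} W345={t1,t5,t6,t7,t9,t10}
  W1234={t7,t10} W1235={t7,t10} W1245={t7,t10} W1345={t7,t10} W2345={t1,t5,t6,t7,t9,t10}
  W12345={t7,t10}
components per intersection:
  W1: {t2} {t7} {t8,t10}
  W2: {t1,t4,t5,t6,t7,t9,t10} {t2}
  W3: {t1,t4,t5,t6,t7,t8,t9,t10} {t2} {t3}
  W4: {t1,t5,t6,t7,t10} {t3} {t9}
  W5: {t1,t4,t5,t6,t7,t8,t9,t10}
  W12: {t2} {t7} {t10}
  W13: {t2} {t7} {t8,t10}
  W14: {t7} {t10}
  W15: {t7} {t8,t10}
  W23: {t1,t4,t5,t6,t7,t9,t10} {t2}
  W24: {t1,t5,t6,t7,t10} {t9}
  W25: {t1,t4,t5,t6,t7,t9,t10}
  W34: {t1,t5,t6,t7,t10} {t3} {t9}
  W35: {t1,t4,t5,t6,t7,t8,t9,t10}
  W45: {t1,t5,t6,t7,t10} {t9}
  W123: {t2} {t7} {t10}
  W124: {t7} {t10}
  W125: {t7} {t10}
  W134: {t7} {t10}
  W135: {t7} {t8,t10}
  W145: {t7} {t10}
  W234: {t1,t5,t6,t7,t10} {t9}
  W235: {t1,t4,t5,t6,t7,t9,t10}
  W245: {t1,t5,t6,t7,t10} {t9}
  W345: {t1,t5,t6,t7,t10} {t9}
  W1234: {t7} {t10}
  W1235: {t7} {t10}
  W1245: {t7} {t10}
  W1345: {t7} {t10}
  W2345: {t1,t5,t6,t7,t10} {t9}
  W12345: {t7} {t10}
C dims 12,21,20,10; δ0: rk 9, SNF 1^9; δ1: rk 12, SNF 1^12; δ2: rk 8, SNF 1^8
Ȟ^0: (12−9)−0=3 ⇒ Z^3
Ȟ^1: (21−12)−9=0 ⇒ 0
Ȟ^2: (20−8)−12=0 ⇒ 0


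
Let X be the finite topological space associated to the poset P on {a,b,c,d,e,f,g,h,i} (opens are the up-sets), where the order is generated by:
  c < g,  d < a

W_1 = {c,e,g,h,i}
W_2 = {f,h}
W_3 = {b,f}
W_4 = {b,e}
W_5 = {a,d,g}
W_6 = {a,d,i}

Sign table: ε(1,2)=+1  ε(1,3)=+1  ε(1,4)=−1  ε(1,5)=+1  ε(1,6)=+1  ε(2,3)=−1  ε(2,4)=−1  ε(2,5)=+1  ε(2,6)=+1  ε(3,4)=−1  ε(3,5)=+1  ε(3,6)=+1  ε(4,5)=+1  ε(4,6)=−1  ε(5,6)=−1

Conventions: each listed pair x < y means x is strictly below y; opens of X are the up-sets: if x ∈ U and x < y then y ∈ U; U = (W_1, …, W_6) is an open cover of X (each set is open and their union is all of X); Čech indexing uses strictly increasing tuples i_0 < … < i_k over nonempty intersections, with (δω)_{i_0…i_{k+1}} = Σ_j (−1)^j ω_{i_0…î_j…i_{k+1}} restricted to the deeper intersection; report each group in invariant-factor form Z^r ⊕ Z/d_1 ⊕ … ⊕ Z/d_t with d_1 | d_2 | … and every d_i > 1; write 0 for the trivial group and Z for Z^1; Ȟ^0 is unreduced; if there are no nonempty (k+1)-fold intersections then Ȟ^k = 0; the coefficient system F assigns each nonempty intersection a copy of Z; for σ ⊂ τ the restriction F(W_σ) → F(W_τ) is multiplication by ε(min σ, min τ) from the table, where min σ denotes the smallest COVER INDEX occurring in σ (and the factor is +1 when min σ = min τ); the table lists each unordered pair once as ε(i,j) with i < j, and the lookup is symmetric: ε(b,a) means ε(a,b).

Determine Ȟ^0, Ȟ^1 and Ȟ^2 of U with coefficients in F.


Ȟ^0 ≅ 0,  Ȟ^1 ≅ Z ⊕ Z/2,  Ȟ^2 ≅ 0

nerve of the cover:
  W12={h} W14={e} W15={g} W16={i} W23={f} W34={b} W56={a,d}
C dims 6,7; δ0: rk 6, SNF 1^5·2
Ȟ^0 = (6 − 6) − 0 = 0, so Ȟ^0 ≅ 0
Ȟ^1 = (7 − 0) − 6 = 1 plus torsion [2], so Ȟ^1 ≅ Z ⊕ Z/2
Ȟ^2 = (0 − 0) − 0 = 0, so Ȟ^2 ≅ 0
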